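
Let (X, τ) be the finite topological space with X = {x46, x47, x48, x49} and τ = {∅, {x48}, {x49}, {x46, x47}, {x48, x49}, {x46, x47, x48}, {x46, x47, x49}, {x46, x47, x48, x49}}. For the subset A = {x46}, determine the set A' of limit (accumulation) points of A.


A' = {x47}

For each x ∈ X, list the open sets U ∈ τ with x ∈ U, then check whether U ∩ (A ∖ {x}) ≠ ∅ for every such U.
  x = x46: open {x46, x47} ∋ x has {x46, x47} ∩ (A ∖ {x46}) = ∅, so x is NOT a limit point.
  x = x47: opens ∋ x are {x46, x47}, {x46, x47, x48}, {x46, x47, x49}, {x46, x47, x48, x49}; each meets A ∖ {x47}, so x IS a limit point.
  x = x48: open {x48} ∋ x has {x48} ∩ (A ∖ {x48}) = ∅, so x is NOT a limit point.
  x = x49: open {x49} ∋ x has {x49} ∩ (A ∖ {x49}) = ∅, so x is NOT a limit point.
Collecting: A' = {x47}.


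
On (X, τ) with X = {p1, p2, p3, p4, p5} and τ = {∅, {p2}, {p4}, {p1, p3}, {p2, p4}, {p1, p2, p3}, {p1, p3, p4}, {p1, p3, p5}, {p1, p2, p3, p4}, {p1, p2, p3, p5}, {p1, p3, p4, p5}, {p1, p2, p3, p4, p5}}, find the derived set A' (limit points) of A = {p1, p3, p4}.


A' = {p1, p3, p5}

For each x ∈ X, list the open sets U ∈ τ with x ∈ U, then check whether U ∩ (A ∖ {x}) ≠ ∅ for every such U.
  x = p1: opens ∋ x are {p1, p3}, {p1, p2, p3}, {p1, p3, p4}, {p1, p3, p5}, {p1, p2, p3, p4}, {p1, p2, p3, p5}, {p1, p3, p4, p5}, {p1, p2, p3, p4, p5}; each meets A ∖ {p1}, so x IS a limit point.
  x = p2: open {p2} ∋ x has {p2} ∩ (A ∖ {p2}) = ∅, so x is NOT a limit point.
  x = p3: opens ∋ x are {p1, p3}, {p1, p2, p3}, {p1, p3, p4}, {p1, p3, p5}, {p1, p2, p3, p4}, {p1, p2, p3, p5}, {p1, p3, p4, p5}, {p1, p2, p3, p4, p5}; each meets A ∖ {p3}, so x IS a limit point.
  x = p4: open {p4} ∋ x has {p4} ∩ (A ∖ {p4}) = ∅, so x is NOT a limit point.
  x = p5: opens ∋ x are {p1, p3, p5}, {p1, p2, p3, p5}, {p1, p3, p4, p5}, {p1, p2, p3, p4, p5}; each meets A ∖ {p5}, so x IS a limit point.
Collecting: A' = {p1, p3, p5}.


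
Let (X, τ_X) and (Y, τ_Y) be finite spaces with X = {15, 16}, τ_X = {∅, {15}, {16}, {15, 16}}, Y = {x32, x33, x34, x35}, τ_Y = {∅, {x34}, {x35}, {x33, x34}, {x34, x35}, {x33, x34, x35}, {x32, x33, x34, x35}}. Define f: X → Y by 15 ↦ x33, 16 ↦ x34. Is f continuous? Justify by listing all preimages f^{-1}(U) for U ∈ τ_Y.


f IS continuous.

Compute f^{-1}(U) for each U ∈ τ_Y:
  U = ∅: f^{-1}(U) = ∅ ∈ τ_X ✓.
  U = {x34}: f^{-1}(U) = {16} ∈ τ_X ✓.
  U = {x35}: f^{-1}(U) = ∅ ∈ τ_X ✓.
  U = {x33, x34}: f^{-1}(U) = {15, 16} ∈ τ_X ✓.
  U = {x34, x35}: f^{-1}(U) = {16} ∈ τ_X ✓.
  U = {x33, x34, x35}: f^{-1}(U) = {15, 16} ∈ τ_X ✓.
  U = {x32, x33, x34, x35}: f^{-1}(U) = {15, 16} ∈ τ_X ✓.
Every preimage lies in τ_X, so f IS continuous.


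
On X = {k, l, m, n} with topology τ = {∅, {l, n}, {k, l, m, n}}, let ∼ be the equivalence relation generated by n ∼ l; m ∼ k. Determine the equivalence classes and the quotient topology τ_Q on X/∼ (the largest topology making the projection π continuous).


X/∼ = {[k=m], [l=n]}; |τ_Q| = 3.

Equivalence classes: [k=m], [l=n].
Quotient map π: X → X/∼ sends k ↦ [k=m], l ↦ [l=n], m ↦ [k=m], n ↦ [l=n].
For each subset V ⊆ X/∼, compute π^{-1}(V) ⊆ X and check whether π^{-1}(V) ∈ τ. V is open in τ_Q iff π^{-1}(V) ∈ τ.
  V = {}: π^{-1}(V) = ∅ ∈ τ ✓.
  V = {[k=m]}: π^{-1}(V) = {k, m} ∉ τ ✗.
  V = {[l=n]}: π^{-1}(V) = {l, n} ∈ τ ✓.
  V = {[k=m], [l=n]}: π^{-1}(V) = {k, l, m, n} ∈ τ ✓.
Open sets in the quotient: τ_Q = {{}, {[l=n]}, {[k=m], [l=n]}} (3 elements).


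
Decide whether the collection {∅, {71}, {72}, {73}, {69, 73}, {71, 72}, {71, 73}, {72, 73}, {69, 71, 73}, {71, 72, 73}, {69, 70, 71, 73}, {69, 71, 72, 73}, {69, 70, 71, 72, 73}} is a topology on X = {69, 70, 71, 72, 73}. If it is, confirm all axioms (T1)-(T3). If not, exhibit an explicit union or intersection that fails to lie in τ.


τ is NOT a topology on X.

Axiom (T1): ∅ ∈ τ? Yes; X ∈ τ? Yes.
Axiom (T2/T3): check pairwise unions and intersections of members of τ.
Counterexample for (T2): {72} ∪ {69, 73} = {69, 72, 73} ∉ τ. Therefore τ is NOT a topology.


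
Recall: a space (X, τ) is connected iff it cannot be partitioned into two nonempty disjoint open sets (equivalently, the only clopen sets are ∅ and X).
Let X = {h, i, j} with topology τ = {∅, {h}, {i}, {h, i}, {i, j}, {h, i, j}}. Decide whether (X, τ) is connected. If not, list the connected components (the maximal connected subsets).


(X, τ) is disconnected; components = [{h}, {i, j}].

Find clopen sets (U ∈ τ with X ∖ U ∈ τ):
  U = ∅, X ∖ U = {h, i, j} — both open, so U is clopen.
  U = {h}, X ∖ U = {i, j} — both open, so U is clopen.
  U = {i, j}, X ∖ U = {h} — both open, so U is clopen.
  U = {h, i, j}, X ∖ U = ∅ — both open, so U is clopen.
Nontrivial clopen(s) exist: e.g. {i, j}. So (X, τ) is disconnected.
Compute connected components by grouping points that agree on all clopens:
  component: {h}
  component: {i, j}


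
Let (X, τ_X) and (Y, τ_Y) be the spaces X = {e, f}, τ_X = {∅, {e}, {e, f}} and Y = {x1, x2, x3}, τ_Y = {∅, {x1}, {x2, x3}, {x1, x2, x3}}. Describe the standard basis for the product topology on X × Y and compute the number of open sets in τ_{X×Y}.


Basis B = {∅ × ∅, {e} × {x1}, {e, f} × {x1}, {e} × {x2, x3}, {e} × {x1, x2, x3}, {e, f} × {x2, x3}, {e, f} × {x1, x2, x3}}; |τ_{X×Y}| = 9.

Enumerate products U × V with U ∈ τ_X, V ∈ τ_Y (deduplicated):
  ∅ × ∅ = {} (∅)
  {e} × {x1} = {(e,x1)}
  {e, f} × {x1} = {(e,x1), (f,x1)}
  {e} × {x2, x3} = {(e,x2), (e,x3)}
  {e} × {x1, x2, x3} = {(e,x1), (e,x2), (e,x3)}
  {e, f} × {x2, x3} = {(e,x2), (e,x3), (f,x2), (f,x3)}
  {e, f} × {x1, x2, x3} = {(e,x1), (e,x2), (e,x3), (f,x1), (f,x2), (f,x3)}
These 7 distinct sets form the basis B.
Close under arbitrary unions to get τ_{X×Y}; counting gives |τ_{X×Y}| = 9.


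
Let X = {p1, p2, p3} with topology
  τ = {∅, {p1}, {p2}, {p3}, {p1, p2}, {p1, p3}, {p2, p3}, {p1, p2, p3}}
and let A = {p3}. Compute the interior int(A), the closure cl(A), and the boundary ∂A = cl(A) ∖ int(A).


int(A) = {p3}, cl(A) = {p3}, ∂A = ∅.

Closed sets in (X, τ) are complements of opens:
  closed(X, τ) = {∅, {p1}, {p2}, {p3}, {p1, p2}, {p1, p3}, {p2, p3}, {p1, p2, p3}}.
int(A) = ⋃ {U ∈ τ : U ⊆ A}. Opens contained in A: ∅, {p3}.
Taking the union of these: int(A) = {p3}.
cl(A) = ⋂ {C closed : A ⊆ C}. Closed sets containing A: {p3}, {p1, p3}, {p2, p3}, {p1, p2, p3}.
Intersecting these: cl(A) = {p3}.
∂A = cl(A) ∖ int(A) = {p3} ∖ {p3} = ∅.


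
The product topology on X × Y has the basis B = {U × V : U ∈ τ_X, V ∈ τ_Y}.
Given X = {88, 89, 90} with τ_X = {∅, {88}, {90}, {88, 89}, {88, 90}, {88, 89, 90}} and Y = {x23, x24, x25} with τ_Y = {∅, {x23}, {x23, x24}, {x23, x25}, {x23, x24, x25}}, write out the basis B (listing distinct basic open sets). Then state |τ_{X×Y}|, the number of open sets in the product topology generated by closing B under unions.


Basis B = {∅ × ∅, {88} × {x23}, {90} × {x23}, {88} × {x23, x24}, {88} × {x23, x25}, {88, 89} × {x23}, {88, 90} × {x23}, {90} × {x23, x24}, {90} × {x23, x25}, {88} × {x23, x24, x25}, {88, 89, 90} × {x23}, {90} × {x23, x24, x25}, {88, 89} × {x23, x24}, {88, 90} × {x23, x24}, {88, 89} × {x23, x25}, {88, 90} × {x23, x25}, {88, 89} × {x23, x24, x25}, {88, 90} × {x23, x24, x25}, {88, 89, 90} × {x23, x24}, {88, 89, 90} × {x23, x25}, {88, 89, 90} × {x23, x24, x25}}; |τ_{X×Y}| = 70.

Enumerate products U × V with U ∈ τ_X, V ∈ τ_Y (deduplicated):
  ∅ × ∅ = {} (∅)
  {88} × {x23} = {(88,x23)}
  {90} × {x23} = {(90,x23)}
  {88} × {x23, x24} = {(88,x23), (88,x24)}
  {88} × {x23, x25} = {(88,x23), (88,x25)}
  {88, 89} × {x23} = {(88,x23), (89,x23)}
  {88, 90} × {x23} = {(88,x23), (90,x23)}
  {90} × {x23, x24} = {(90,x23), (90,x24)}
  {90} × {x23, x25} = {(90,x23), (90,x25)}
  {88} × {x23, x24, x25} = {(88,x23), (88,x24), (88,x25)}
  {88, 89, 90} × {x23} = {(88,x23), (89,x23), (90,x23)}
  {90} × {x23, x24, x25} = {(90,x23), (90,x24), (90,x25)}
  {88, 89} × {x23, x24} = {(88,x23), (88,x24), (89,x23), (89,x24)}
  {88, 90} × {x23, x24} = {(88,x23), (88,x24), (90,x23), (90,x24)}
  {88, 89} × {x23, x25} = {(88,x23), (88,x25), (89,x23), (89,x25)}
  {88, 90} × {x23, x25} = {(88,x23), (88,x25), (90,x23), (90,x25)}
  {88, 89} × {x23, x24, x25} = {(88,x23), (88,x24), (88,x25), (89,x23), (89,x24), (89,x25)}
  {88, 90} × {x23, x24, x25} = {(88,x23), (88,x24), (88,x25), (90,x23), (90,x24), (90,x25)}
  {88, 89, 90} × {x23, x24} = {(88,x23), (88,x24), (89,x23), (89,x24), (90,x23), (90,x24)}
  {88, 89, 90} × {x23, x25} = {(88,x23), (88,x25), (89,x23), (89,x25), (90,x23), (90,x25)}
  {88, 89, 90} × {x23, x24, x25} = {(88,x23), (88,x24), (88,x25), (89,x23), (89,x24), (89,x25), (90,x23), (90,x24), (90,x25)}
These 21 distinct sets form the basis B.
Close under arbitrary unions to get τ_{X×Y}; counting gives |τ_{X×Y}| = 70.


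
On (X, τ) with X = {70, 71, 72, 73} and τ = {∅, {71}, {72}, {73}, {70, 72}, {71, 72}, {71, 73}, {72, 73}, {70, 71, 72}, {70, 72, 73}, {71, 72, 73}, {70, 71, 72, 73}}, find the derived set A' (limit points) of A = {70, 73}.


A' = ∅

For each x ∈ X, list the open sets U ∈ τ with x ∈ U, then check whether U ∩ (A ∖ {x}) ≠ ∅ for every such U.
  x = 70: open {70, 72} ∋ x has {70, 72} ∩ (A ∖ {70}) = ∅, so x is NOT a limit point.
  x = 71: open {71} ∋ x has {71} ∩ (A ∖ {71}) = ∅, so x is NOT a limit point.
  x = 72: open {72} ∋ x has {72} ∩ (A ∖ {72}) = ∅, so x is NOT a limit point.
  x = 73: open {73} ∋ x has {73} ∩ (A ∖ {73}) = ∅, so x is NOT a limit point.
Collecting: A' = ∅.


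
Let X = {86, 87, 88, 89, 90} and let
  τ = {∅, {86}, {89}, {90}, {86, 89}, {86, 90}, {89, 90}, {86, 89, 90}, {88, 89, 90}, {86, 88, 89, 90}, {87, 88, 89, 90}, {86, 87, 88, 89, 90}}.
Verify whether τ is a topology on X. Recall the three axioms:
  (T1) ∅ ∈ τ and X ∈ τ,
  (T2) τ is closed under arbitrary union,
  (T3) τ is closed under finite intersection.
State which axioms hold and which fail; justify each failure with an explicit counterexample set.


τ IS a topology on X.

Axiom (T1): ∅ ∈ τ? Yes; X ∈ τ? Yes.
Axiom (T2/T3): check pairwise unions and intersections of members of τ.
All pairwise intersections and unions checked — each lies in τ. Therefore τ satisfies (T1), (T2), (T3): it IS a topology on X.


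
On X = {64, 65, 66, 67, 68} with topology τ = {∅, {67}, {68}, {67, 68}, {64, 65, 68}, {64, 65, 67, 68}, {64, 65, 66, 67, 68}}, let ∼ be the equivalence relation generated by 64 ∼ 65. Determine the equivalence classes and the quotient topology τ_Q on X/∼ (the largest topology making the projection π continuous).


X/∼ = {[64=65], [66], [67], [68]}; |τ_Q| = 7.

Equivalence classes: [64=65], [66], [67], [68].
Quotient map π: X → X/∼ sends 64 ↦ [64=65], 65 ↦ [64=65], 66 ↦ [66], 67 ↦ [67], 68 ↦ [68].
For each subset V ⊆ X/∼, compute π^{-1}(V) ⊆ X and check whether π^{-1}(V) ∈ τ. V is open in τ_Q iff π^{-1}(V) ∈ τ.
  V = {}: π^{-1}(V) = ∅ ∈ τ ✓.
  V = {[64=65]}: π^{-1}(V) = {64, 65} ∉ τ ✗.
  V = {[66]}: π^{-1}(V) = {66} ∉ τ ✗.
  V = {[64=65], [66]}: π^{-1}(V) = {64, 65, 66} ∉ τ ✗.
  V = {[67]}: π^{-1}(V) = {67} ∈ τ ✓.
  V = {[64=65], [67]}: π^{-1}(V) = {64, 65, 67} ∉ τ ✗.
  V = {[66], [67]}: π^{-1}(V) = {66, 67} ∉ τ ✗.
  V = {[64=65], [66], [67]}: π^{-1}(V) = {64, 65, 66, 67} ∉ τ ✗.
  V = {[68]}: π^{-1}(V) = {68} ∈ τ ✓.
  V = {[64=65], [68]}: π^{-1}(V) = {64, 65, 68} ∈ τ ✓.
  V = {[66], [68]}: π^{-1}(V) = {66, 68} ∉ τ ✗.
  V = {[64=65], [66], [68]}: π^{-1}(V) = {64, 65, 66, 68} ∉ τ ✗.
  V = {[67], [68]}: π^{-1}(V) = {67, 68} ∈ τ ✓.
  V = {[64=65], [67], [68]}: π^{-1}(V) = {64, 65, 67, 68} ∈ τ ✓.
  V = {[66], [67], [68]}: π^{-1}(V) = {66, 67, 68} ∉ τ ✗.
  V = {[64=65], [66], [67], [68]}: π^{-1}(V) = {64, 65, 66, 67, 68} ∈ τ ✓.
Open sets in the quotient: τ_Q = {{}, {[67]}, {[68]}, {[64=65], [68]}, {[67], [68]}, {[64=65], [67], [68]}, {[64=65], [66], [67], [68]}} (7 elements).


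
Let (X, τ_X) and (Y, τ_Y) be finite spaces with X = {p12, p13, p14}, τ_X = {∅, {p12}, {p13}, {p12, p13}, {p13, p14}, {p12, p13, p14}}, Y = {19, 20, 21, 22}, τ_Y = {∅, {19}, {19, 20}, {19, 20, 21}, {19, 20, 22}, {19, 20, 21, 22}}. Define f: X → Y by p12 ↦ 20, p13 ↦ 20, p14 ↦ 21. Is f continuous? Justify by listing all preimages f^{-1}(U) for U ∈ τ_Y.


f IS continuous.

Compute f^{-1}(U) for each U ∈ τ_Y:
  U = ∅: f^{-1}(U) = ∅ ∈ τ_X ✓.
  U = {19}: f^{-1}(U) = ∅ ∈ τ_X ✓.
  U = {19, 20}: f^{-1}(U) = {p12, p13} ∈ τ_X ✓.
  U = {19, 20, 21}: f^{-1}(U) = {p12, p13, p14} ∈ τ_X ✓.
  U = {19, 20, 22}: f^{-1}(U) = {p12, p13} ∈ τ_X ✓.
  U = {19, 20, 21, 22}: f^{-1}(U) = {p12, p13, p14} ∈ τ_X ✓.
Every preimage lies in τ_X, so f IS continuous.


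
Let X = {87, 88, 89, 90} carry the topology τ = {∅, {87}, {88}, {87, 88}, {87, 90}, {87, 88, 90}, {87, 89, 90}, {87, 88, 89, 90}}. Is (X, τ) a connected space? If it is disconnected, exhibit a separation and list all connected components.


(X, τ) is disconnected; components = [{88}, {87, 89, 90}].

Find clopen sets (U ∈ τ with X ∖ U ∈ τ):
  U = ∅, X ∖ U = {87, 88, 89, 90} — both open, so U is clopen.
  U = {88}, X ∖ U = {87, 89, 90} — both open, so U is clopen.
  U = {87, 89, 90}, X ∖ U = {88} — both open, so U is clopen.
  U = {87, 88, 89, 90}, X ∖ U = ∅ — both open, so U is clopen.
Nontrivial clopen(s) exist: e.g. {88}. So (X, τ) is disconnected.
Compute connected components by grouping points that agree on all clopens:
  component: {88}
  component: {87, 89, 90}


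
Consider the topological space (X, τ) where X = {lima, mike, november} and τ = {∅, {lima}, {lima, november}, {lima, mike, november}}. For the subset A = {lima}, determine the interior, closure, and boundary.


int(A) = {lima}, cl(A) = {lima, mike, november}, ∂A = {mike, november}.

Closed sets in (X, τ) are complements of opens:
  closed(X, τ) = {∅, {mike}, {mike, november}, {lima, mike, november}}.
int(A) = ⋃ {U ∈ τ : U ⊆ A}. Opens contained in A: ∅, {lima}.
Taking the union of these: int(A) = {lima}.
cl(A) = ⋂ {C closed : A ⊆ C}. Closed sets containing A: {lima, mike, november}.
Intersecting these: cl(A) = {lima, mike, november}.
∂A = cl(A) ∖ int(A) = {lima, mike, november} ∖ {lima} = {mike, november}.


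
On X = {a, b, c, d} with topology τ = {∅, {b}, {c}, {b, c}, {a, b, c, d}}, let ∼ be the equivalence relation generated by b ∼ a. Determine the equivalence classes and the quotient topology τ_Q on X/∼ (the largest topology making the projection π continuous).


X/∼ = {[a=b], [c], [d]}; |τ_Q| = 3.

Equivalence classes: [a=b], [c], [d].
Quotient map π: X → X/∼ sends a ↦ [a=b], b ↦ [a=b], c ↦ [c], d ↦ [d].
For each subset V ⊆ X/∼, compute π^{-1}(V) ⊆ X and check whether π^{-1}(V) ∈ τ. V is open in τ_Q iff π^{-1}(V) ∈ τ.
  V = {}: π^{-1}(V) = ∅ ∈ τ ✓.
  V = {[a=b]}: π^{-1}(V) = {a, b} ∉ τ ✗.
  V = {[c]}: π^{-1}(V) = {c} ∈ τ ✓.
  V = {[a=b], [c]}: π^{-1}(V) = {a, b, c} ∉ τ ✗.
  V = {[d]}: π^{-1}(V) = {d} ∉ τ ✗.
  V = {[a=b], [d]}: π^{-1}(V) = {a, b, d} ∉ τ ✗.
  V = {[c], [d]}: π^{-1}(V) = {c, d} ∉ τ ✗.
  V = {[a=b], [c], [d]}: π^{-1}(V) = {a, b, c, d} ∈ τ ✓.
Open sets in the quotient: τ_Q = {{}, {[c]}, {[a=b], [c], [d]}} (3 elements).


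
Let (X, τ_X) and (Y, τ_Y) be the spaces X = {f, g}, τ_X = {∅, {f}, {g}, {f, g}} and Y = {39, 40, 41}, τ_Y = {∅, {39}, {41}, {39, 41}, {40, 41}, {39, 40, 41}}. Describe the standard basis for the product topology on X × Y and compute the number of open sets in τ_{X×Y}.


Basis B = {∅ × ∅, {f} × {39}, {f} × {41}, {g} × {39}, {g} × {41}, {f} × {39, 41}, {f, g} × {39}, {f} × {40, 41}, {f, g} × {41}, {g} × {39, 41}, {g} × {40, 41}, {f} × {39, 40, 41}, {g} × {39, 40, 41}, {f, g} × {39, 41}, {f, g} × {40, 41}, {f, g} × {39, 40, 41}}; |τ_{X×Y}| = 36.

Enumerate products U × V with U ∈ τ_X, V ∈ τ_Y (deduplicated):
  ∅ × ∅ = {} (∅)
  {f} × {39} = {(f,39)}
  {f} × {41} = {(f,41)}
  {g} × {39} = {(g,39)}
  {g} × {41} = {(g,41)}
  {f} × {39, 41} = {(f,39), (f,41)}
  {f, g} × {39} = {(f,39), (g,39)}
  {f} × {40, 41} = {(f,40), (f,41)}
  {f, g} × {41} = {(f,41), (g,41)}
  {g} × {39, 41} = {(g,39), (g,41)}
  {g} × {40, 41} = {(g,40), (g,41)}
  {f} × {39, 40, 41} = {(f,39), (f,40), (f,41)}
  {g} × {39, 40, 41} = {(g,39), (g,40), (g,41)}
  {f, g} × {39, 41} = {(f,39), (f,41), (g,39), (g,41)}
  {f, g} × {40, 41} = {(f,40), (f,41), (g,40), (g,41)}
  {f, g} × {39, 40, 41} = {(f,39), (f,40), (f,41), (g,39), (g,40), (g,41)}
These 16 distinct sets form the basis B.
Close under arbitrary unions to get τ_{X×Y}; counting gives |τ_{X×Y}| = 36.


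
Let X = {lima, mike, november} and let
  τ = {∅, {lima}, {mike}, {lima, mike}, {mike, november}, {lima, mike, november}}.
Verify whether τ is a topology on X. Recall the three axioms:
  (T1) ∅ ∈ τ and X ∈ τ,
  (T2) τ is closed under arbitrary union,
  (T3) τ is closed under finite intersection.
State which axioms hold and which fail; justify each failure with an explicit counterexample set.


τ IS a topology on X.

Axiom (T1): ∅ ∈ τ? Yes; X ∈ τ? Yes.
Axiom (T2/T3): check pairwise unions and intersections of members of τ.
All pairwise intersections and unions checked — each lies in τ. Therefore τ satisfies (T1), (T2), (T3): it IS a topology on X.


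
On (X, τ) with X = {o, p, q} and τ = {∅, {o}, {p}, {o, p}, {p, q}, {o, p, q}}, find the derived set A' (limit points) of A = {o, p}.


A' = {q}

For each x ∈ X, list the open sets U ∈ τ with x ∈ U, then check whether U ∩ (A ∖ {x}) ≠ ∅ for every such U.
  x = o: open {o} ∋ x has {o} ∩ (A ∖ {o}) = ∅, so x is NOT a limit point.
  x = p: open {p} ∋ x has {p} ∩ (A ∖ {p}) = ∅, so x is NOT a limit point.
  x = q: opens ∋ x are {p, q}, {o, p, q}; each meets A ∖ {q}, so x IS a limit point.
Collecting: A' = {q}.


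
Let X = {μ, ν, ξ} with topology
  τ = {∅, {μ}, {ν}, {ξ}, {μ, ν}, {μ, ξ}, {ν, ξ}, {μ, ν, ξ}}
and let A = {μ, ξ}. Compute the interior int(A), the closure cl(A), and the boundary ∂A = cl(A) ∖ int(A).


int(A) = {μ, ξ}, cl(A) = {μ, ξ}, ∂A = ∅.

Closed sets in (X, τ) are complements of opens:
  closed(X, τ) = {∅, {μ}, {ν}, {ξ}, {μ, ν}, {μ, ξ}, {ν, ξ}, {μ, ν, ξ}}.
int(A) = ⋃ {U ∈ τ : U ⊆ A}. Opens contained in A: ∅, {μ}, {ξ}, {μ, ξ}.
Taking the union of these: int(A) = {μ, ξ}.
cl(A) = ⋂ {C closed : A ⊆ C}. Closed sets containing A: {μ, ξ}, {μ, ν, ξ}.
Intersecting these: cl(A) = {μ, ξ}.
∂A = cl(A) ∖ int(A) = {μ, ξ} ∖ {μ, ξ} = ∅.


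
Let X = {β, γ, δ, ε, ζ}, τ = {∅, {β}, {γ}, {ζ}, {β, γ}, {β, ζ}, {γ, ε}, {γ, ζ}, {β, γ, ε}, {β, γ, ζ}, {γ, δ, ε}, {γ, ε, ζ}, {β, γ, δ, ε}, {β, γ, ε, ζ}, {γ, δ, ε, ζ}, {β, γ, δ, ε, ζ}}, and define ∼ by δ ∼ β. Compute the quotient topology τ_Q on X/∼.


X/∼ = {[β=δ], [γ], [ε], [ζ]}; |τ_Q| = 8.

Equivalence classes: [β=δ], [γ], [ε], [ζ].
Quotient map π: X → X/∼ sends β ↦ [β=δ], γ ↦ [γ], δ ↦ [β=δ], ε ↦ [ε], ζ ↦ [ζ].
For each subset V ⊆ X/∼, compute π^{-1}(V) ⊆ X and check whether π^{-1}(V) ∈ τ. V is open in τ_Q iff π^{-1}(V) ∈ τ.
  V = {}: π^{-1}(V) = ∅ ∈ τ ✓.
  V = {[β=δ]}: π^{-1}(V) = {β, δ} ∉ τ ✗.
  V = {[γ]}: π^{-1}(V) = {γ} ∈ τ ✓.
  V = {[β=δ], [γ]}: π^{-1}(V) = {β, γ, δ} ∉ τ ✗.
  V = {[ε]}: π^{-1}(V) = {ε} ∉ τ ✗.
  V = {[β=δ], [ε]}: π^{-1}(V) = {β, δ, ε} ∉ τ ✗.
  V = {[γ], [ε]}: π^{-1}(V) = {γ, ε} ∈ τ ✓.
  V = {[β=δ], [γ], [ε]}: π^{-1}(V) = {β, γ, δ, ε} ∈ τ ✓.
  V = {[ζ]}: π^{-1}(V) = {ζ} ∈ τ ✓.
  V = {[β=δ], [ζ]}: π^{-1}(V) = {β, δ, ζ} ∉ τ ✗.
  V = {[γ], [ζ]}: π^{-1}(V) = {γ, ζ} ∈ τ ✓.
  V = {[β=δ], [γ], [ζ]}: π^{-1}(V) = {β, γ, δ, ζ} ∉ τ ✗.
  V = {[ε], [ζ]}: π^{-1}(V) = {ε, ζ} ∉ τ ✗.
  V = {[β=δ], [ε], [ζ]}: π^{-1}(V) = {β, δ, ε, ζ} ∉ τ ✗.
  V = {[γ], [ε], [ζ]}: π^{-1}(V) = {γ, ε, ζ} ∈ τ ✓.
  V = {[β=δ], [γ], [ε], [ζ]}: π^{-1}(V) = {β, γ, δ, ε, ζ} ∈ τ ✓.
Open sets in the quotient: τ_Q = {{}, {[γ]}, {[γ], [ε]}, {[β=δ], [γ], [ε]}, {[ζ]}, {[γ], [ζ]}, {[γ], [ε], [ζ]}, {[β=δ], [γ], [ε], [ζ]}} (8 elements).


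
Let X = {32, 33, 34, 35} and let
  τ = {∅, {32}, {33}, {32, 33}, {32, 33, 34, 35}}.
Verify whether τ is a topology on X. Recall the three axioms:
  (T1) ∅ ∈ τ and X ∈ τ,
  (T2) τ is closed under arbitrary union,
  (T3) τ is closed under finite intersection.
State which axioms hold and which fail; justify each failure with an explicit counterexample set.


τ IS a topology on X.

Axiom (T1): ∅ ∈ τ? Yes; X ∈ τ? Yes.
Axiom (T2/T3): check pairwise unions and intersections of members of τ.
All pairwise intersections and unions checked — each lies in τ. Therefore τ satisfies (T1), (T2), (T3): it IS a topology on X.


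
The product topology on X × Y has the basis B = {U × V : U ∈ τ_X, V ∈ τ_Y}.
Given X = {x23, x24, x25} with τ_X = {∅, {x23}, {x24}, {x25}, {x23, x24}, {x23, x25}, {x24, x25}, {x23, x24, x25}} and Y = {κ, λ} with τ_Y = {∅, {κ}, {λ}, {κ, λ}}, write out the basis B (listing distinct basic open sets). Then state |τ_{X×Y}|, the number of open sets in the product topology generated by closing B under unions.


Basis B = {∅ × ∅, {x23} × {κ}, {x23} × {λ}, {x24} × {κ}, {x24} × {λ}, {x25} × {κ}, {x25} × {λ}, {x23} × {κ, λ}, {x23, x24} × {κ}, {x23, x25} × {κ}, {x23, x24} × {λ}, {x23, x25} × {λ}, {x24} × {κ, λ}, {x24, x25} × {κ}, {x24, x25} × {λ}, {x25} × {κ, λ}, {x23, x24, x25} × {κ}, {x23, x24, x25} × {λ}, {x23, x24} × {κ, λ}, {x23, x25} × {κ, λ}, {x24, x25} × {κ, λ}, {x23, x24, x25} × {κ, λ}}; |τ_{X×Y}| = 64.

Enumerate products U × V with U ∈ τ_X, V ∈ τ_Y (deduplicated):
  ∅ × ∅ = {} (∅)
  {x23} × {κ} = {(x23,κ)}
  {x23} × {λ} = {(x23,λ)}
  {x24} × {κ} = {(x24,κ)}
  {x24} × {λ} = {(x24,λ)}
  {x25} × {κ} = {(x25,κ)}
  {x25} × {λ} = {(x25,λ)}
  {x23} × {κ, λ} = {(x23,κ), (x23,λ)}
  {x23, x24} × {κ} = {(x23,κ), (x24,κ)}
  {x23, x25} × {κ} = {(x23,κ), (x25,κ)}
  {x23, x24} × {λ} = {(x23,λ), (x24,λ)}
  {x23, x25} × {λ} = {(x23,λ), (x25,λ)}
  {x24} × {κ, λ} = {(x24,κ), (x24,λ)}
  {x24, x25} × {κ} = {(x24,κ), (x25,κ)}
  {x24, x25} × {λ} = {(x24,λ), (x25,λ)}
  {x25} × {κ, λ} = {(x25,κ), (x25,λ)}
  {x23, x24, x25} × {κ} = {(x23,κ), (x24,κ), (x25,κ)}
  {x23, x24, x25} × {λ} = {(x23,λ), (x24,λ), (x25,λ)}
  {x23, x24} × {κ, λ} = {(x23,κ), (x23,λ), (x24,κ), (x24,λ)}
  {x23, x25} × {κ, λ} = {(x23,κ), (x23,λ), (x25,κ), (x25,λ)}
  {x24, x25} × {κ, λ} = {(x24,κ), (x24,λ), (x25,κ), (x25,λ)}
  {x23, x24, x25} × {κ, λ} = {(x23,κ), (x23,λ), (x24,κ), (x24,λ), (x25,κ), (x25,λ)}
These 22 distinct sets form the basis B.
Close under arbitrary unions to get τ_{X×Y}; counting gives |τ_{X×Y}| = 64.


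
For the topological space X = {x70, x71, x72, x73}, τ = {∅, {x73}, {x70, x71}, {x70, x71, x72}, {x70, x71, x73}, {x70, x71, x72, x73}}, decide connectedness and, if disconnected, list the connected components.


(X, τ) is disconnected; components = [{x73}, {x70, x71, x72}].

Find clopen sets (U ∈ τ with X ∖ U ∈ τ):
  U = ∅, X ∖ U = {x70, x71, x72, x73} — both open, so U is clopen.
  U = {x73}, X ∖ U = {x70, x71, x72} — both open, so U is clopen.
  U = {x70, x71, x72}, X ∖ U = {x73} — both open, so U is clopen.
  U = {x70, x71, x72, x73}, X ∖ U = ∅ — both open, so U is clopen.
Nontrivial clopen(s) exist: e.g. {x70, x71, x72}. So (X, τ) is disconnected.
Compute connected components by grouping points that agree on all clopens:
  component: {x73}
  component: {x70, x71, x72}


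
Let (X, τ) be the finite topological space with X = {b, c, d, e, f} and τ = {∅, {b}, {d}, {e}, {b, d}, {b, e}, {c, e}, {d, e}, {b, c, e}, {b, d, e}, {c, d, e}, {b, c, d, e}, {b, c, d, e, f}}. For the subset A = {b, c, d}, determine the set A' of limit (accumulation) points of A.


A' = {f}

For each x ∈ X, list the open sets U ∈ τ with x ∈ U, then check whether U ∩ (A ∖ {x}) ≠ ∅ for every such U.
  x = b: open {b} ∋ x has {b} ∩ (A ∖ {b}) = ∅, so x is NOT a limit point.
  x = c: open {c, e} ∋ x has {c, e} ∩ (A ∖ {c}) = ∅, so x is NOT a limit point.
  x = d: open {d} ∋ x has {d} ∩ (A ∖ {d}) = ∅, so x is NOT a limit point.
  x = e: open {e} ∋ x has {e} ∩ (A ∖ {e}) = ∅, so x is NOT a limit point.
  x = f: opens ∋ x are {b, c, d, e, f}; each meets A ∖ {f}, so x IS a limit point.
Collecting: A' = {f}.


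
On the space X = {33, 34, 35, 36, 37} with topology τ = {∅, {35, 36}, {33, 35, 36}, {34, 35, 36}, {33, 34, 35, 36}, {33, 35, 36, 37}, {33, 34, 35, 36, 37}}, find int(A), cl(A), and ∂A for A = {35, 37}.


int(A) = ∅, cl(A) = {33, 34, 35, 36, 37}, ∂A = {33, 34, 35, 36, 37}.

Closed sets in (X, τ) are complements of opens:
  closed(X, τ) = {∅, {34}, {37}, {33, 37}, {34, 37}, {33, 34, 37}, {33, 34, 35, 36, 37}}.
int(A) = ⋃ {U ∈ τ : U ⊆ A}. Opens contained in A: ∅.
Taking the union of these: int(A) = ∅.
cl(A) = ⋂ {C closed : A ⊆ C}. Closed sets containing A: {33, 34, 35, 36, 37}.
Intersecting these: cl(A) = {33, 34, 35, 36, 37}.
∂A = cl(A) ∖ int(A) = {33, 34, 35, 36, 37} ∖ ∅ = {33, 34, 35, 36, 37}.


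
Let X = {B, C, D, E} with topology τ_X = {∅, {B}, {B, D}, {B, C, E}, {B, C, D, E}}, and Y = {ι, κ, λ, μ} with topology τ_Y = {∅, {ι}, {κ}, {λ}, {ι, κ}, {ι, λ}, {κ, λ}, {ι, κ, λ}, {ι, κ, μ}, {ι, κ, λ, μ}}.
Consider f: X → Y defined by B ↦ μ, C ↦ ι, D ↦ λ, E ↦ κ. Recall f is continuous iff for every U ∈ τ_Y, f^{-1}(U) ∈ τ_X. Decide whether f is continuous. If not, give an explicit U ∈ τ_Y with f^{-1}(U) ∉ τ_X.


f is NOT continuous.

Compute f^{-1}(U) for each U ∈ τ_Y:
  U = ∅: f^{-1}(U) = ∅ ∈ τ_X ✓.
  U = {ι}: f^{-1}(U) = {C} ∉ τ_X ✗.
  U = {κ}: f^{-1}(U) = {E} ∉ τ_X ✗.
  U = {λ}: f^{-1}(U) = {D} ∉ τ_X ✗.
  U = {ι, κ}: f^{-1}(U) = {C, E} ∉ τ_X ✗.
  U = {ι, λ}: f^{-1}(U) = {C, D} ∉ τ_X ✗.
  U = {κ, λ}: f^{-1}(U) = {D, E} ∉ τ_X ✗.
  U = {ι, κ, λ}: f^{-1}(U) = {C, D, E} ∉ τ_X ✗.
  U = {ι, κ, μ}: f^{-1}(U) = {B, C, E} ∈ τ_X ✓.
  U = {ι, κ, λ, μ}: f^{-1}(U) = {B, C, D, E} ∈ τ_X ✓.
Found U = {ι} with f^{-1}(U) = {C} not in τ_X. Therefore f is NOT continuous.


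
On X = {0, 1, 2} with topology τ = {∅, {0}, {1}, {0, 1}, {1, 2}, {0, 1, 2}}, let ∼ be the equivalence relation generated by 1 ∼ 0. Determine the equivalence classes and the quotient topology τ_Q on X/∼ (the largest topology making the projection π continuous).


X/∼ = {[0=1], [2]}; |τ_Q| = 3.

Equivalence classes: [0=1], [2].
Quotient map π: X → X/∼ sends 0 ↦ [0=1], 1 ↦ [0=1], 2 ↦ [2].
For each subset V ⊆ X/∼, compute π^{-1}(V) ⊆ X and check whether π^{-1}(V) ∈ τ. V is open in τ_Q iff π^{-1}(V) ∈ τ.
  V = {}: π^{-1}(V) = ∅ ∈ τ ✓.
  V = {[0=1]}: π^{-1}(V) = {0, 1} ∈ τ ✓.
  V = {[2]}: π^{-1}(V) = {2} ∉ τ ✗.
  V = {[0=1], [2]}: π^{-1}(V) = {0, 1, 2} ∈ τ ✓.
Open sets in the quotient: τ_Q = {{}, {[0=1]}, {[0=1], [2]}} (3 elements).


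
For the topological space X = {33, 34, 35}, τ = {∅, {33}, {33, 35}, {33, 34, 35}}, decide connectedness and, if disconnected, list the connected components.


(X, τ) is connected.

Find clopen sets (U ∈ τ with X ∖ U ∈ τ):
  U = ∅, X ∖ U = {33, 34, 35} — both open, so U is clopen.
  U = {33, 34, 35}, X ∖ U = ∅ — both open, so U is clopen.
Only trivial clopens (∅ and X) exist, so (X, τ) is connected.
Compute connected components by grouping points that agree on all clopens:
  component: {33, 34, 35}


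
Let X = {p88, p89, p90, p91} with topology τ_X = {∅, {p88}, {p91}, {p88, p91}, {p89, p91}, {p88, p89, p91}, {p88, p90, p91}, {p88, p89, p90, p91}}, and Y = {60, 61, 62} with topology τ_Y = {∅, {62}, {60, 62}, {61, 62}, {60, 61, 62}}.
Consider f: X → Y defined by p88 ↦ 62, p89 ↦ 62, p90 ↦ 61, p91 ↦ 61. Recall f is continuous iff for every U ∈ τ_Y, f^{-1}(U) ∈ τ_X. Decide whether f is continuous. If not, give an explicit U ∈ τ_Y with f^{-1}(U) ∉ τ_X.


f is NOT continuous.

Compute f^{-1}(U) for each U ∈ τ_Y:
  U = ∅: f^{-1}(U) = ∅ ∈ τ_X ✓.
  U = {62}: f^{-1}(U) = {p88, p89} ∉ τ_X ✗.
  U = {60, 62}: f^{-1}(U) = {p88, p89} ∉ τ_X ✗.
  U = {61, 62}: f^{-1}(U) = {p88, p89, p90, p91} ∈ τ_X ✓.
  U = {60, 61, 62}: f^{-1}(U) = {p88, p89, p90, p91} ∈ τ_X ✓.
Found U = {62} with f^{-1}(U) = {p88, p89} not in τ_X. Therefore f is NOT continuous.


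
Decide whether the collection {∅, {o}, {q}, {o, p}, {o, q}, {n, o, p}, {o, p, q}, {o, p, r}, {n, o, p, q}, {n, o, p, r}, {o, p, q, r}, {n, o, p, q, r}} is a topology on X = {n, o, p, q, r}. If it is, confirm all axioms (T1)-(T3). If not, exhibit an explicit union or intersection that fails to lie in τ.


τ IS a topology on X.

Axiom (T1): ∅ ∈ τ? Yes; X ∈ τ? Yes.
Axiom (T2/T3): check pairwise unions and intersections of members of τ.
All pairwise intersections and unions checked — each lies in τ. Therefore τ satisfies (T1), (T2), (T3): it IS a topology on X.


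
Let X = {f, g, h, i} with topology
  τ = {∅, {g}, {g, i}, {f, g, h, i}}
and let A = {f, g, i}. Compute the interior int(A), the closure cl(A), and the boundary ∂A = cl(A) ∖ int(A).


int(A) = {g, i}, cl(A) = {f, g, h, i}, ∂A = {f, h}.

Closed sets in (X, τ) are complements of opens:
  closed(X, τ) = {∅, {f, h}, {f, h, i}, {f, g, h, i}}.
int(A) = ⋃ {U ∈ τ : U ⊆ A}. Opens contained in A: ∅, {g}, {g, i}.
Taking the union of these: int(A) = {g, i}.
cl(A) = ⋂ {C closed : A ⊆ C}. Closed sets containing A: {f, g, h, i}.
Intersecting these: cl(A) = {f, g, h, i}.
∂A = cl(A) ∖ int(A) = {f, g, h, i} ∖ {g, i} = {f, h}.


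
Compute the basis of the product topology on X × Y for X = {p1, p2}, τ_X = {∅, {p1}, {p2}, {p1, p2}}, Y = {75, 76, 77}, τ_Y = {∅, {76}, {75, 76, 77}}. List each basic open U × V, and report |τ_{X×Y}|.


Basis B = {∅ × ∅, {p1} × {76}, {p2} × {76}, {p1, p2} × {76}, {p1} × {75, 76, 77}, {p2} × {75, 76, 77}, {p1, p2} × {75, 76, 77}}; |τ_{X×Y}| = 9.

Enumerate products U × V with U ∈ τ_X, V ∈ τ_Y (deduplicated):
  ∅ × ∅ = {} (∅)
  {p1} × {76} = {(p1,76)}
  {p2} × {76} = {(p2,76)}
  {p1, p2} × {76} = {(p1,76), (p2,76)}
  {p1} × {75, 76, 77} = {(p1,75), (p1,76), (p1,77)}
  {p2} × {75, 76, 77} = {(p2,75), (p2,76), (p2,77)}
  {p1, p2} × {75, 76, 77} = {(p1,75), (p1,76), (p1,77), (p2,75), (p2,76), (p2,77)}
These 7 distinct sets form the basis B.
Close under arbitrary unions to get τ_{X×Y}; counting gives |τ_{X×Y}| = 9.


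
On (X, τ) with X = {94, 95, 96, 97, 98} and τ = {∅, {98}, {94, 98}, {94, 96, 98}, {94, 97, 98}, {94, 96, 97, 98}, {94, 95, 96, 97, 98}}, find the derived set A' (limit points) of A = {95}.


A' = ∅

For each x ∈ X, list the open sets U ∈ τ with x ∈ U, then check whether U ∩ (A ∖ {x}) ≠ ∅ for every such U.
  x = 94: open {94, 98} ∋ x has {94, 98} ∩ (A ∖ {94}) = ∅, so x is NOT a limit point.
  x = 95: open {94, 95, 96, 97, 98} ∋ x has {94, 95, 96, 97, 98} ∩ (A ∖ {95}) = ∅, so x is NOT a limit point.
  x = 96: open {94, 96, 98} ∋ x has {94, 96, 98} ∩ (A ∖ {96}) = ∅, so x is NOT a limit point.
  x = 97: open {94, 97, 98} ∋ x has {94, 97, 98} ∩ (A ∖ {97}) = ∅, so x is NOT a limit point.
  x = 98: open {98} ∋ x has {98} ∩ (A ∖ {98}) = ∅, so x is NOT a limit point.
Collecting: A' = ∅.


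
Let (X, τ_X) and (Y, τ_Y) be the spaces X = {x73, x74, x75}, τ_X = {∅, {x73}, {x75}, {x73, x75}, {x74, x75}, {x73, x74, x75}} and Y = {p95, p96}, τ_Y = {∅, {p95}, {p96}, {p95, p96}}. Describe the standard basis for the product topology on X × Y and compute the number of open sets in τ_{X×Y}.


Basis B = {∅ × ∅, {x73} × {p95}, {x73} × {p96}, {x75} × {p95}, {x75} × {p96}, {x73} × {p95, p96}, {x73, x75} × {p95}, {x73, x75} × {p96}, {x74, x75} × {p95}, {x74, x75} × {p96}, {x75} × {p95, p96}, {x73, x74, x75} × {p95}, {x73, x74, x75} × {p96}, {x73, x75} × {p95, p96}, {x74, x75} × {p95, p96}, {x73, x74, x75} × {p95, p96}}; |τ_{X×Y}| = 36.

Enumerate products U × V with U ∈ τ_X, V ∈ τ_Y (deduplicated):
  ∅ × ∅ = {} (∅)
  {x73} × {p95} = {(x73,p95)}
  {x73} × {p96} = {(x73,p96)}
  {x75} × {p95} = {(x75,p95)}
  {x75} × {p96} = {(x75,p96)}
  {x73} × {p95, p96} = {(x73,p95), (x73,p96)}
  {x73, x75} × {p95} = {(x73,p95), (x75,p95)}
  {x73, x75} × {p96} = {(x73,p96), (x75,p96)}
  {x74, x75} × {p95} = {(x74,p95), (x75,p95)}
  {x74, x75} × {p96} = {(x74,p96), (x75,p96)}
  {x75} × {p95, p96} = {(x75,p95), (x75,p96)}
  {x73, x74, x75} × {p95} = {(x73,p95), (x74,p95), (x75,p95)}
  {x73, x74, x75} × {p96} = {(x73,p96), (x74,p96), (x75,p96)}
  {x73, x75} × {p95, p96} = {(x73,p95), (x73,p96), (x75,p95), (x75,p96)}
  {x74, x75} × {p95, p96} = {(x74,p95), (x74,p96), (x75,p95), (x75,p96)}
  {x73, x74, x75} × {p95, p96} = {(x73,p95), (x73,p96), (x74,p95), (x74,p96), (x75,p95), (x75,p96)}
These 16 distinct sets form the basis B.
Close under arbitrary unions to get τ_{X×Y}; counting gives |τ_{X×Y}| = 36.


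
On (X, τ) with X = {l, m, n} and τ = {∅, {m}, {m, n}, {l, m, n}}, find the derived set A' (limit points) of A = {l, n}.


A' = {l}

For each x ∈ X, list the open sets U ∈ τ with x ∈ U, then check whether U ∩ (A ∖ {x}) ≠ ∅ for every such U.
  x = l: opens ∋ x are {l, m, n}; each meets A ∖ {l}, so x IS a limit point.
  x = m: open {m} ∋ x has {m} ∩ (A ∖ {m}) = ∅, so x is NOT a limit point.
  x = n: open {m, n} ∋ x has {m, n} ∩ (A ∖ {n}) = ∅, so x is NOT a limit point.
Collecting: A' = {l}.


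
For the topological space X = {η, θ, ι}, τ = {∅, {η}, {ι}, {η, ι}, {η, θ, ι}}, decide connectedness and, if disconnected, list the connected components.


(X, τ) is connected.

Find clopen sets (U ∈ τ with X ∖ U ∈ τ):
  U = ∅, X ∖ U = {η, θ, ι} — both open, so U is clopen.
  U = {η, θ, ι}, X ∖ U = ∅ — both open, so U is clopen.
Only trivial clopens (∅ and X) exist, so (X, τ) is connected.
Compute connected components by grouping points that agree on all clopens:
  component: {η, θ, ι}


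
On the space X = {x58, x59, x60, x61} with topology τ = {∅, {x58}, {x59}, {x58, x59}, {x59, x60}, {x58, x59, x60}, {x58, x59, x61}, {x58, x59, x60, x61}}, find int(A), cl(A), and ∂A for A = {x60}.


int(A) = ∅, cl(A) = {x60}, ∂A = {x60}.

Closed sets in (X, τ) are complements of opens:
  closed(X, τ) = {∅, {x60}, {x61}, {x58, x61}, {x60, x61}, {x58, x60, x61}, {x59, x60, x61}, {x58, x59, x60, x61}}.
int(A) = ⋃ {U ∈ τ : U ⊆ A}. Opens contained in A: ∅.
Taking the union of these: int(A) = ∅.
cl(A) = ⋂ {C closed : A ⊆ C}. Closed sets containing A: {x60}, {x60, x61}, {x58, x60, x61}, {x59, x60, x61}, {x58, x59, x60, x61}.
Intersecting these: cl(A) = {x60}.
∂A = cl(A) ∖ int(A) = {x60} ∖ ∅ = {x60}.


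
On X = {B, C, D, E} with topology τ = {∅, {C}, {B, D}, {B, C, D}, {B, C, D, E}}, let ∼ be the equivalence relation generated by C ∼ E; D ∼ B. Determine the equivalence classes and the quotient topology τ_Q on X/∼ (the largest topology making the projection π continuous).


X/∼ = {[B=D], [C=E]}; |τ_Q| = 3.

Equivalence classes: [B=D], [C=E].
Quotient map π: X → X/∼ sends B ↦ [B=D], C ↦ [C=E], D ↦ [B=D], E ↦ [C=E].
For each subset V ⊆ X/∼, compute π^{-1}(V) ⊆ X and check whether π^{-1}(V) ∈ τ. V is open in τ_Q iff π^{-1}(V) ∈ τ.
  V = {}: π^{-1}(V) = ∅ ∈ τ ✓.
  V = {[B=D]}: π^{-1}(V) = {B, D} ∈ τ ✓.
  V = {[C=E]}: π^{-1}(V) = {C, E} ∉ τ ✗.
  V = {[B=D], [C=E]}: π^{-1}(V) = {B, C, D, E} ∈ τ ✓.
Open sets in the quotient: τ_Q = {{}, {[B=D]}, {[B=D], [C=E]}} (3 elements).


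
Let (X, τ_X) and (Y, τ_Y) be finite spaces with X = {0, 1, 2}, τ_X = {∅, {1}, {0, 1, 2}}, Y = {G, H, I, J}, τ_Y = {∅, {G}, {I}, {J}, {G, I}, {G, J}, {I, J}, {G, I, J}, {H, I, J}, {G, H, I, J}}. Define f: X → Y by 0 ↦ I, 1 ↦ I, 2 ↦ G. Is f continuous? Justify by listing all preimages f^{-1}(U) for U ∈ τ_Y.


f is NOT continuous.

Compute f^{-1}(U) for each U ∈ τ_Y:
  U = ∅: f^{-1}(U) = ∅ ∈ τ_X ✓.
  U = {G}: f^{-1}(U) = {2} ∉ τ_X ✗.
  U = {I}: f^{-1}(U) = {0, 1} ∉ τ_X ✗.
  U = {J}: f^{-1}(U) = ∅ ∈ τ_X ✓.
  U = {G, I}: f^{-1}(U) = {0, 1, 2} ∈ τ_X ✓.
  U = {G, J}: f^{-1}(U) = {2} ∉ τ_X ✗.
  U = {I, J}: f^{-1}(U) = {0, 1} ∉ τ_X ✗.
  U = {G, I, J}: f^{-1}(U) = {0, 1, 2} ∈ τ_X ✓.
  U = {H, I, J}: f^{-1}(U) = {0, 1} ∉ τ_X ✗.
  U = {G, H, I, J}: f^{-1}(U) = {0, 1, 2} ∈ τ_X ✓.
Found U = {G} with f^{-1}(U) = {2} not in τ_X. Therefore f is NOT continuous.


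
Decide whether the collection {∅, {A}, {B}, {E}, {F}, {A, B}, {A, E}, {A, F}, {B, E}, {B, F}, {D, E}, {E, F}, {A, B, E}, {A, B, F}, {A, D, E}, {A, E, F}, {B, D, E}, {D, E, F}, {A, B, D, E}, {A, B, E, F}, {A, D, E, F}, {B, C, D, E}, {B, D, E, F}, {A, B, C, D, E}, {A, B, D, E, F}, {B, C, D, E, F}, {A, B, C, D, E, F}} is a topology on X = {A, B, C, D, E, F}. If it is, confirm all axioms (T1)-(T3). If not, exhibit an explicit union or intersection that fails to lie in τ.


τ is NOT a topology on X.

Axiom (T1): ∅ ∈ τ? Yes; X ∈ τ? Yes.
Axiom (T2/T3): check pairwise unions and intersections of members of τ.
Counterexample for (T2): {B} ∪ {E, F} = {B, E, F} ∉ τ. Therefore τ is NOT a topology.


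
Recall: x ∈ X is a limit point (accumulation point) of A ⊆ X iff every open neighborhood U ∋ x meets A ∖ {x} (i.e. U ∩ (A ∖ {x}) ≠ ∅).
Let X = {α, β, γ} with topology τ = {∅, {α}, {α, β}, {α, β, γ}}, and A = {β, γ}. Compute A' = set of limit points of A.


A' = {γ}

For each x ∈ X, list the open sets U ∈ τ with x ∈ U, then check whether U ∩ (A ∖ {x}) ≠ ∅ for every such U.
  x = α: open {α} ∋ x has {α} ∩ (A ∖ {α}) = ∅, so x is NOT a limit point.
  x = β: open {α, β} ∋ x has {α, β} ∩ (A ∖ {β}) = ∅, so x is NOT a limit point.
  x = γ: opens ∋ x are {α, β, γ}; each meets A ∖ {γ}, so x IS a limit point.
Collecting: A' = {γ}.


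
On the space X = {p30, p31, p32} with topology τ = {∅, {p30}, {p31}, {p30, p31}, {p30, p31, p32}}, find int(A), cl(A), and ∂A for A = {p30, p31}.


int(A) = {p30, p31}, cl(A) = {p30, p31, p32}, ∂A = {p32}.

Closed sets in (X, τ) are complements of opens:
  closed(X, τ) = {∅, {p32}, {p30, p32}, {p31, p32}, {p30, p31, p32}}.
int(A) = ⋃ {U ∈ τ : U ⊆ A}. Opens contained in A: ∅, {p30}, {p31}, {p30, p31}.
Taking the union of these: int(A) = {p30, p31}.
cl(A) = ⋂ {C closed : A ⊆ C}. Closed sets containing A: {p30, p31, p32}.
Intersecting these: cl(A) = {p30, p31, p32}.
∂A = cl(A) ∖ int(A) = {p30, p31, p32} ∖ {p30, p31} = {p32}.


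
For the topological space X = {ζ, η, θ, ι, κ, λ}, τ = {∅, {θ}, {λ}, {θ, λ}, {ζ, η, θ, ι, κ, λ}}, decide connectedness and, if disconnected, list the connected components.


(X, τ) is connected.

Find clopen sets (U ∈ τ with X ∖ U ∈ τ):
  U = ∅, X ∖ U = {ζ, η, θ, ι, κ, λ} — both open, so U is clopen.
  U = {ζ, η, θ, ι, κ, λ}, X ∖ U = ∅ — both open, so U is clopen.
Only trivial clopens (∅ and X) exist, so (X, τ) is connected.
Compute connected components by grouping points that agree on all clopens:
  component: {ζ, η, θ, ι, κ, λ}
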